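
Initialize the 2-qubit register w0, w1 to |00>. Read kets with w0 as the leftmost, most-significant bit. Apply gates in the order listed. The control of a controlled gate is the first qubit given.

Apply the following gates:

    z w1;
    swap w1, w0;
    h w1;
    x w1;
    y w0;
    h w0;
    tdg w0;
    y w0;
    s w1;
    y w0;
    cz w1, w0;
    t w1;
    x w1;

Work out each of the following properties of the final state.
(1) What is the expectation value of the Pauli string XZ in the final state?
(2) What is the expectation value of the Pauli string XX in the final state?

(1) The observable XZ averages to sqrt(2)/2.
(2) In the final state, XX has expectation 1/2.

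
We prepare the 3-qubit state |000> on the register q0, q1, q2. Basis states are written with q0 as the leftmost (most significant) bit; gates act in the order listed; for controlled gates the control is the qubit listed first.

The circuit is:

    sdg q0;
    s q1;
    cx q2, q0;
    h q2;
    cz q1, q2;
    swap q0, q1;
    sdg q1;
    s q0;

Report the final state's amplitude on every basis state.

After the circuit, the state carries amplitude sqrt(2)/2 on |000>, sqrt(2)/2 on |001>, and 0 on every other basis state.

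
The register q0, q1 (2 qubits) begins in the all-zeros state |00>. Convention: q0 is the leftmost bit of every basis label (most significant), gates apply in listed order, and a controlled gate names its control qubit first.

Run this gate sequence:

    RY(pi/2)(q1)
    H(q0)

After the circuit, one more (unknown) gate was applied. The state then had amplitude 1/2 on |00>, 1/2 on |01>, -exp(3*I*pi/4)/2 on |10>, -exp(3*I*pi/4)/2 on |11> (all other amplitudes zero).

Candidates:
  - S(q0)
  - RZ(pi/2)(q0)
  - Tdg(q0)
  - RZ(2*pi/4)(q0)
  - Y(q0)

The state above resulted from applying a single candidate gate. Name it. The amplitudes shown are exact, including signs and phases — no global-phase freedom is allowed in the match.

It was Tdg(q0) that produced the state shown.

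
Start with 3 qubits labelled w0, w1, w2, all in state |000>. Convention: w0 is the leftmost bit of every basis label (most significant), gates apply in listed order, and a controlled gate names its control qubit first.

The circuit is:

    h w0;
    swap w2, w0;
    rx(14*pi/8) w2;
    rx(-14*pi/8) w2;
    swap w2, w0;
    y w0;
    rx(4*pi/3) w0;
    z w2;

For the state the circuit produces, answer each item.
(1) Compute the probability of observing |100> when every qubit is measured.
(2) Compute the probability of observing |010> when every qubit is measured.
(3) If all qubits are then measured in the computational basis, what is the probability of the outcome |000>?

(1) Outcome |100> occurs with probability 1/2. Key observation: gates 2-5 undo each other exactly, leaving only the rest of the circuit to track.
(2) A full measurement returns |010> with probability 0.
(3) The probability of measuring |000> is 1/2.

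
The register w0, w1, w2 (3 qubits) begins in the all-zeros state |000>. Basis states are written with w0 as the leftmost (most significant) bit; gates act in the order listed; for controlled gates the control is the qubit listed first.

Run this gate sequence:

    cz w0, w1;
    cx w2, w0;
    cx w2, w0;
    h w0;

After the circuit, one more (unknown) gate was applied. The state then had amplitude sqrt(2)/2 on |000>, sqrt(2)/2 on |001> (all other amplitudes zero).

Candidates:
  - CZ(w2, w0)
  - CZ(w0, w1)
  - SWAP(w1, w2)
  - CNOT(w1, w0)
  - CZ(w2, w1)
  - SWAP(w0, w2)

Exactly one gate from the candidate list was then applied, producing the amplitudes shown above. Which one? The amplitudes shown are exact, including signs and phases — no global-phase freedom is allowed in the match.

It was SWAP(w0, w2) that produced the state shown. Key observation: steps 2-3 multiply out to the identity, so the circuit reduces to the remaining gates.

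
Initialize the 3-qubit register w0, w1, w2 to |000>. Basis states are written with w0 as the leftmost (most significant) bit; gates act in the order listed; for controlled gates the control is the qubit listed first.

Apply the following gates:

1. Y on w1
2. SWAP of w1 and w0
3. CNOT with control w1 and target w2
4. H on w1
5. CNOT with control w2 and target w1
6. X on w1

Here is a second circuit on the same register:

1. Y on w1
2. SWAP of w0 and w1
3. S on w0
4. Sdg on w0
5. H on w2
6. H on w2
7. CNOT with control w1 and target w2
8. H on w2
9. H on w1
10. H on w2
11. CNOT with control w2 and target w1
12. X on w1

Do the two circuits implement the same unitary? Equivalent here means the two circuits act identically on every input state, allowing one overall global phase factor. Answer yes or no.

Yes, they are equivalent — the unitaries differ by at most a global phase.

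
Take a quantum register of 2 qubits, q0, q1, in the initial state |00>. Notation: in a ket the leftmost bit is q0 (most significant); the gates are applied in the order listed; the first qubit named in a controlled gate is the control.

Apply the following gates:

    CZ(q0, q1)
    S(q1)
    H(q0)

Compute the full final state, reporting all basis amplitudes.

The resulting statevector has amplitude sqrt(2)/2 on |00>, 0 on |01>, sqrt(2)/2 on |10>, 0 on |11>.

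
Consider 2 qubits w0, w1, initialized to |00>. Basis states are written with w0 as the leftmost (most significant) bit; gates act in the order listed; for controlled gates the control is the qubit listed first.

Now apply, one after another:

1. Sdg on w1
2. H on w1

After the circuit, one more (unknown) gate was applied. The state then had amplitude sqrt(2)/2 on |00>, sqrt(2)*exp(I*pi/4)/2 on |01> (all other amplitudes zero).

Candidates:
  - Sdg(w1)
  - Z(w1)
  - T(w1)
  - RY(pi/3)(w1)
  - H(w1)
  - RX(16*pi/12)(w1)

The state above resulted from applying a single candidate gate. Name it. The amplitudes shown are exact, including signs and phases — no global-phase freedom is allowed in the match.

It was T(w1) that produced the state shown.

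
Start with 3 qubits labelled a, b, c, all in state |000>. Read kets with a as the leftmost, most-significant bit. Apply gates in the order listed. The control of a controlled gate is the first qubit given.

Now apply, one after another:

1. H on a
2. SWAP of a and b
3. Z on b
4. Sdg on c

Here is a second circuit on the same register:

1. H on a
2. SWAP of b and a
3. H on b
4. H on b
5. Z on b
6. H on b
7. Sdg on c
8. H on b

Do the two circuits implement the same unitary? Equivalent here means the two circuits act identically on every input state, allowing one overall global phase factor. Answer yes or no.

Yes — the two circuits implement the same unitary up to a global phase.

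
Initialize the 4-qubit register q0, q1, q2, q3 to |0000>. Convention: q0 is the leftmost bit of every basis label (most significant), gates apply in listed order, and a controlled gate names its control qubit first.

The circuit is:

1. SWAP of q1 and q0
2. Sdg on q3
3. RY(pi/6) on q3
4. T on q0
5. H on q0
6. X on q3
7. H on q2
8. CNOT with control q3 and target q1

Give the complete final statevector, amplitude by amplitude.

The resulting statevector has amplitude -sqrt(2)/8 + sqrt(6)/8 on |0000>, 0 on |0001>, -sqrt(2)/8 + sqrt(6)/8 on |0010>, 0 on |0011>, 0 on |0100>, sqrt(2)/8 + sqrt(6)/8 on |0101>, 0 on |0110>, sqrt(2)/8 + sqrt(6)/8 on |0111>, -sqrt(2)/8 + sqrt(6)/8 on |1000>, 0 on |1001>, -sqrt(2)/8 + sqrt(6)/8 on |1010>, 0 on |1011>, 0 on |1100>, sqrt(2)/8 + sqrt(6)/8 on |1101>, 0 on |1110>, sqrt(2)/8 + sqrt(6)/8 on |1111>.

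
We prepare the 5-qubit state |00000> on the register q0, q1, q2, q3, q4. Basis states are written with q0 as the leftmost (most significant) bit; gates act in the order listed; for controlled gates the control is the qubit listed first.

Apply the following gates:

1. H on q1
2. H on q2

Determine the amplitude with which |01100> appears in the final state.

|01100> carries amplitude 1/2 in the final state.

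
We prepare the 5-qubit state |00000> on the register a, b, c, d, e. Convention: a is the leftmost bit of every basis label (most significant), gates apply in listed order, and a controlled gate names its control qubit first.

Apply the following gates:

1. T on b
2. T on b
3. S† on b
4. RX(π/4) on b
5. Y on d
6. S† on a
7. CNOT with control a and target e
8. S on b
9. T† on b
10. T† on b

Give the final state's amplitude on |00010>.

The final state's coefficient on |00010> equals I*sqrt(sqrt(2) + 2)/2.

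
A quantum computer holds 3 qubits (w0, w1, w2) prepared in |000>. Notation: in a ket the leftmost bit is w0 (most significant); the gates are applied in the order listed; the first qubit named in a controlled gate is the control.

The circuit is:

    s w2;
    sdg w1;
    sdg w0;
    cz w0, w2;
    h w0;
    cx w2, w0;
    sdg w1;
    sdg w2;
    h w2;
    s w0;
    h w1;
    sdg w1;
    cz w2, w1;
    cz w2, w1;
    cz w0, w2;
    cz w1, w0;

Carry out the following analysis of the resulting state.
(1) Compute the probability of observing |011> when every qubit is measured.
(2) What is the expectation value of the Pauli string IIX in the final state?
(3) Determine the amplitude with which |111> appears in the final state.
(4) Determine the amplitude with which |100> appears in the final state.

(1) Outcome |011> occurs with probability 1/8. Key observation: gates 13-14 undo each other exactly, leaving only the rest of the circuit to track.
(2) The observable IIX averages to 0.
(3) |111> carries amplitude sqrt(2)/4 in the final state.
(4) The amplitude on |100> is sqrt(2)*I/4.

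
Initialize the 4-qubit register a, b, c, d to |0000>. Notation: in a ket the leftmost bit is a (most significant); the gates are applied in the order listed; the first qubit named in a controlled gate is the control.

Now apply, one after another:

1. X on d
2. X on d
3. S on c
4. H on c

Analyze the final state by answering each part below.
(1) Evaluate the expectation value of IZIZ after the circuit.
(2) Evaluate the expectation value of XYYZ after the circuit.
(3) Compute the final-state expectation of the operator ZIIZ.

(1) The expectation value of IZIZ is 1. Key observation: steps 1-2 multiply out to the identity, so the circuit reduces to the remaining gates.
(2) In the final state, XYYZ has expectation 0.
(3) The expectation value of ZIIZ is 1.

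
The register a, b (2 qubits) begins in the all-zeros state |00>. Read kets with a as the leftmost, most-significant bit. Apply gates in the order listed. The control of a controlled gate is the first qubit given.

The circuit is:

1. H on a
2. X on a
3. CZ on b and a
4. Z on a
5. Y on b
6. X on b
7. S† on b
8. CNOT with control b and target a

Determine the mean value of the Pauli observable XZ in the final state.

The observable XZ averages to -1.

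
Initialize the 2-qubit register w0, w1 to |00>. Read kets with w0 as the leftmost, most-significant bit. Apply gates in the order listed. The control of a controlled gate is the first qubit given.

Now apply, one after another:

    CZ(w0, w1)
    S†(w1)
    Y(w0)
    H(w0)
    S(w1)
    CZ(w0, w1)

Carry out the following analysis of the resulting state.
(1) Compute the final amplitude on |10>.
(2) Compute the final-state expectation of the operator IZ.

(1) The final state's coefficient on |10> equals -sqrt(2)*I/2.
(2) In the final state, IZ has expectation 1.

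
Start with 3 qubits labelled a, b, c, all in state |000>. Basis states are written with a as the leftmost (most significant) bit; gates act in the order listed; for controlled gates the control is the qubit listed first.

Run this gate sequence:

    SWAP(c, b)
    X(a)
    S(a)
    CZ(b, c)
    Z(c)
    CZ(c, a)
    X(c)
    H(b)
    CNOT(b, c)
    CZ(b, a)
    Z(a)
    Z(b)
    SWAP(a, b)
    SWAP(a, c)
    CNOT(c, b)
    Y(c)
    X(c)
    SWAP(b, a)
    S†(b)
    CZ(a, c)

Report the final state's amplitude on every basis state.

After the circuit, the state carries amplitude -sqrt(2)/2 on |001>, -sqrt(2)*I/2 on |110>, and 0 on every other basis state.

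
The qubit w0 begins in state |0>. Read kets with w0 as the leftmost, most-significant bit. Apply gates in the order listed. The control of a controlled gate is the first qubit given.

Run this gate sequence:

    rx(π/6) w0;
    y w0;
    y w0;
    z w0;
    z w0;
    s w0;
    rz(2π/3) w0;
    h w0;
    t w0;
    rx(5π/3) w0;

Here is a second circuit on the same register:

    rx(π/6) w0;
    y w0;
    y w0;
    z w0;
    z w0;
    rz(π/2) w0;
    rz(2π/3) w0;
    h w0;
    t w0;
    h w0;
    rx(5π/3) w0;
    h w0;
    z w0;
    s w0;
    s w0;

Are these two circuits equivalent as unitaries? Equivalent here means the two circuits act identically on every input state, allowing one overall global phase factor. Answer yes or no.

No: there is an input state on which the two circuits produce genuinely different outputs (not merely differing by a phase).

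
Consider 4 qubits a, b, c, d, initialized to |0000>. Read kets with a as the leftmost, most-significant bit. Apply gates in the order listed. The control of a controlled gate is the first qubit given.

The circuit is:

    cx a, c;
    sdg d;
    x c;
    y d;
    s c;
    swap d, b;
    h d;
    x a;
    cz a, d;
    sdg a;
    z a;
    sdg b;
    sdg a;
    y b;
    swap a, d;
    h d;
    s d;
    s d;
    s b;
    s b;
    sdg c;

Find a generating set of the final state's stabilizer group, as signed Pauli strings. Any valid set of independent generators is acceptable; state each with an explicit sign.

One valid set of independent stabilizer generators is -XIII, +IIIX, +IZII, -IIZI (any independent generating set of the same group is equally correct).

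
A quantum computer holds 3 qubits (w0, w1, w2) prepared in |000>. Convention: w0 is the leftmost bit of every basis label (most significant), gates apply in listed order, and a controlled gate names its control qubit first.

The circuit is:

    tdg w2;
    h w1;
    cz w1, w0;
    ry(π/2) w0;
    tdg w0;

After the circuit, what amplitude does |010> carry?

The final state's coefficient on |010> equals 1/2.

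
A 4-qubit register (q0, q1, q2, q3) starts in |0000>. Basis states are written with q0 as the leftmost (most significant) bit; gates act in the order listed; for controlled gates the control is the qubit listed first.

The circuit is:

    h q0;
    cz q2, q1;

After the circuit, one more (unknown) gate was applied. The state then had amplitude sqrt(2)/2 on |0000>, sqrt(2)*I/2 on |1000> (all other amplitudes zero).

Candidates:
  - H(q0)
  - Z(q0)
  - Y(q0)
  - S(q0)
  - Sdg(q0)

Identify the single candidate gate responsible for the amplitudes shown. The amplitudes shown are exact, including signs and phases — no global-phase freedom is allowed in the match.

The unique candidate consistent with the amplitudes is S(q0).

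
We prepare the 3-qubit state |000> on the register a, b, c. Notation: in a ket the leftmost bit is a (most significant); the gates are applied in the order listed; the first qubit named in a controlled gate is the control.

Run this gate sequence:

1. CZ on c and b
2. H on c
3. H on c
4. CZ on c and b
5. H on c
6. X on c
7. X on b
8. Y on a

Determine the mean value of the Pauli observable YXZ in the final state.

In the final state, YXZ has expectation 0. Key observation: the block from step 1 through step 4 cancels to the identity and can be dropped.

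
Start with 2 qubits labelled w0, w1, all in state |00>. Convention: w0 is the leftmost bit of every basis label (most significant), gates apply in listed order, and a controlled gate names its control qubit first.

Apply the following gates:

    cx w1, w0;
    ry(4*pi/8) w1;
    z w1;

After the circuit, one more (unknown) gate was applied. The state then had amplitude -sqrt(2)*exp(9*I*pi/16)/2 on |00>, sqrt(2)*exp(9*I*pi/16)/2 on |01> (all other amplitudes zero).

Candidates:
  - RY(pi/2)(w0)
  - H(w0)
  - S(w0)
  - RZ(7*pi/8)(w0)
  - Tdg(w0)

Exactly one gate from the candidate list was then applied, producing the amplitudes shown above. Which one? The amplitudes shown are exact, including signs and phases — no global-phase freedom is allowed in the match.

The unique candidate consistent with the amplitudes is RZ(7*pi/8)(w0).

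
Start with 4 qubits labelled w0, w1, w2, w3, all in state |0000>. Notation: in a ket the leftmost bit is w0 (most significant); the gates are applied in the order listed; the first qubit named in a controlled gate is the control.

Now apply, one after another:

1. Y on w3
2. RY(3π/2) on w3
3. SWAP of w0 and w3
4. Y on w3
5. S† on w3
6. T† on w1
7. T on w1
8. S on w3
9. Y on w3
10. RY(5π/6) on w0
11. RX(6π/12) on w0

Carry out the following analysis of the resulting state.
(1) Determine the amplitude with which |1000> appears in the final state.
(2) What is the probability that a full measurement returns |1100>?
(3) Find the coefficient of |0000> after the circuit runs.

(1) |1000> carries amplitude sqrt(2)/4 - sqrt(6)*I/4 in the final state.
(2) Outcome |1100> occurs with probability 0.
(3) The amplitude on |0000> is -sqrt(6)/4 + sqrt(2)*I/4.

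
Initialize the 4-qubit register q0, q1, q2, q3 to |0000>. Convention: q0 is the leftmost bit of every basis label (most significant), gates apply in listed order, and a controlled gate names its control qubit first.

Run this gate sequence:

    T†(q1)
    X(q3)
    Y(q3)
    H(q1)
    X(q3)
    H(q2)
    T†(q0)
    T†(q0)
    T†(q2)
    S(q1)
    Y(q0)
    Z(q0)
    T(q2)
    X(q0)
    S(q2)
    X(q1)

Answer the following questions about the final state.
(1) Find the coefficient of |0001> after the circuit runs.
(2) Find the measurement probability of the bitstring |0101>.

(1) The amplitude on |0001> is -I/2.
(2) Outcome |0101> occurs with probability 1/4.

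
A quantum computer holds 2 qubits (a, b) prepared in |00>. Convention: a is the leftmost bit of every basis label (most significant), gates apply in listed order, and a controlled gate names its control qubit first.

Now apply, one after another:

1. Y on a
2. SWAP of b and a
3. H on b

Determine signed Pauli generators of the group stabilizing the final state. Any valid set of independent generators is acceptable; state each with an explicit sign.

One valid set of independent stabilizer generators is -IX, +ZI (any independent generating set of the same group is equally correct).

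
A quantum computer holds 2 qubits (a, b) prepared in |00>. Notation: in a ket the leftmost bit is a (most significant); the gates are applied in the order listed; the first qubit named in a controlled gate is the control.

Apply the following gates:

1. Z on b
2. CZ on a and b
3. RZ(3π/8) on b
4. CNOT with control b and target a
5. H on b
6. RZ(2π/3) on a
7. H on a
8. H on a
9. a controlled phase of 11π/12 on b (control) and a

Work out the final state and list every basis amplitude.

The resulting statevector has amplitude -sqrt(2)*exp(23*I*pi/48)/2 on |00>, -sqrt(2)*exp(23*I*pi/48)/2 on |01>, 0 on |10>, 0 on |11>.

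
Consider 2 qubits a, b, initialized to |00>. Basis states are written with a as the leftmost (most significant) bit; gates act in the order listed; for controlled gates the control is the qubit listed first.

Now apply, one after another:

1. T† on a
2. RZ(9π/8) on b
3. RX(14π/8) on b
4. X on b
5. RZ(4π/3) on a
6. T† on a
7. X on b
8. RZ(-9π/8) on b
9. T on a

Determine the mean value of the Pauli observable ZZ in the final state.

In the final state, ZZ has expectation sqrt(2)/2.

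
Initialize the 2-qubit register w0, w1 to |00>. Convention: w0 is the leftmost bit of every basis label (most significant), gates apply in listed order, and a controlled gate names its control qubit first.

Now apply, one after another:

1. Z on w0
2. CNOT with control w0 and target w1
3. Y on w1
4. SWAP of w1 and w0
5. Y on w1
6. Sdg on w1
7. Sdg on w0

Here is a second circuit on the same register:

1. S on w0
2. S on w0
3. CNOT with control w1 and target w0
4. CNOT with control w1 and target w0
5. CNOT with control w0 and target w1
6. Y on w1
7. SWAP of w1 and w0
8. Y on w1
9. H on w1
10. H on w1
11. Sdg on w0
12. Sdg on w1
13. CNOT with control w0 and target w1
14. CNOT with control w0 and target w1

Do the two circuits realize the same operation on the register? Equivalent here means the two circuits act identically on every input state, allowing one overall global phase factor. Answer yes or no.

Yes: on every input state the two circuits agree up to one overall phase factor.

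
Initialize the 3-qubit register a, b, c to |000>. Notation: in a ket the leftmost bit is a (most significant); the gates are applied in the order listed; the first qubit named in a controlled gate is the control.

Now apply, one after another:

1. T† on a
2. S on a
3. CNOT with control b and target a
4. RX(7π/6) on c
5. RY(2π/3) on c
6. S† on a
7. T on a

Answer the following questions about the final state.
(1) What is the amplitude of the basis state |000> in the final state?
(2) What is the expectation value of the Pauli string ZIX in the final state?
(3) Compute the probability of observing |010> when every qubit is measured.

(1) |000> carries amplitude (1 - I)*(-sqrt(6) + sqrt(2)*(-1 + 2*I))/8 in the final state.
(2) In the final state, ZIX has expectation -3/4.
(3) The probability of measuring |010> is 0.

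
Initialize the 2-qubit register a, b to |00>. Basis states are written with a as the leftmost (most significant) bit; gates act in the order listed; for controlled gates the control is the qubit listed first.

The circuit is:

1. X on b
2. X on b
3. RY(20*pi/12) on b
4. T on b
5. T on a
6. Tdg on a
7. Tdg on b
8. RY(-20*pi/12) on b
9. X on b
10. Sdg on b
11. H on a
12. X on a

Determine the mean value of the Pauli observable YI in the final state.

In the final state, YI has expectation 0. Key observation: the block from step 2 through step 9 cancels to the identity and can be dropped.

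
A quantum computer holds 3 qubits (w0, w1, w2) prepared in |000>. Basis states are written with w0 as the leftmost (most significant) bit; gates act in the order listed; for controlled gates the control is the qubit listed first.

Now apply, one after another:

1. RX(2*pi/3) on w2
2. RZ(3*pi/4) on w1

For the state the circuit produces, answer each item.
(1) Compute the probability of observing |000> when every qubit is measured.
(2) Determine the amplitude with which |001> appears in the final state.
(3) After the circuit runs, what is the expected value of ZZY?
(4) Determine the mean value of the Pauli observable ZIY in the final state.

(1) Outcome |000> occurs with probability 1/4.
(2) The amplitude on |001> is -sqrt(3)*exp(I*pi/8)/2.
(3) The observable ZZY averages to -sqrt(3)/2.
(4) The observable ZIY averages to -sqrt(3)/2.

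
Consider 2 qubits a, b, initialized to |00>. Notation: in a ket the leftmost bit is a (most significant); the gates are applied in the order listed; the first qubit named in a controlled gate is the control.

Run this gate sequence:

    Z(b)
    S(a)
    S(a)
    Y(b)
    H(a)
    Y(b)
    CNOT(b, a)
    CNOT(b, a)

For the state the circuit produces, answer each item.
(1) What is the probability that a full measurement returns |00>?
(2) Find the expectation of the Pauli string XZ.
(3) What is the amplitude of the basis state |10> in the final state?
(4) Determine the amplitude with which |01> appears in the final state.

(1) Outcome |00> occurs with probability 1/2.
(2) The observable XZ averages to 1.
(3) The amplitude on |10> is sqrt(2)/2.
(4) The amplitude on |01> is 0.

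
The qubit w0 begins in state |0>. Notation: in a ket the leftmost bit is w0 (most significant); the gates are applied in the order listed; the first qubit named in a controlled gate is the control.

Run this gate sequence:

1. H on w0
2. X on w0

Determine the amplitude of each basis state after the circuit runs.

The resulting statevector has amplitude sqrt(2)/2 on |0>, sqrt(2)/2 on |1>.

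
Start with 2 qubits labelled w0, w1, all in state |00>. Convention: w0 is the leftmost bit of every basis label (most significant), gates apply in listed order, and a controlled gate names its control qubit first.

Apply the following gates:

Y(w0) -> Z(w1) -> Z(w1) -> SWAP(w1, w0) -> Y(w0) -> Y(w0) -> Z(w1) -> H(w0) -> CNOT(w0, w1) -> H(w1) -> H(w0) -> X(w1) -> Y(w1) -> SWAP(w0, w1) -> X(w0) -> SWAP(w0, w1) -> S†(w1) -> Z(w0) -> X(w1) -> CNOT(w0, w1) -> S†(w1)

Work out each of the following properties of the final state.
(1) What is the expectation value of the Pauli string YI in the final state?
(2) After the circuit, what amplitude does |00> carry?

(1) The observable YI averages to -1.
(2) The final state's coefficient on |00> equals sqrt(2)*I/2.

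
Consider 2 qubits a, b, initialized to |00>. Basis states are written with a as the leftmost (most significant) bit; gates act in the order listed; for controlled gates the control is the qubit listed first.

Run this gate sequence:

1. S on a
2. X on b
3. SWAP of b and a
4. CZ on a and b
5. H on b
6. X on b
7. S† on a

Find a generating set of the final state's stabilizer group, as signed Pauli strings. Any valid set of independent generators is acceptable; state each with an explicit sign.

The stabilizer group can be generated by +IX, -ZI, among other valid generating sets.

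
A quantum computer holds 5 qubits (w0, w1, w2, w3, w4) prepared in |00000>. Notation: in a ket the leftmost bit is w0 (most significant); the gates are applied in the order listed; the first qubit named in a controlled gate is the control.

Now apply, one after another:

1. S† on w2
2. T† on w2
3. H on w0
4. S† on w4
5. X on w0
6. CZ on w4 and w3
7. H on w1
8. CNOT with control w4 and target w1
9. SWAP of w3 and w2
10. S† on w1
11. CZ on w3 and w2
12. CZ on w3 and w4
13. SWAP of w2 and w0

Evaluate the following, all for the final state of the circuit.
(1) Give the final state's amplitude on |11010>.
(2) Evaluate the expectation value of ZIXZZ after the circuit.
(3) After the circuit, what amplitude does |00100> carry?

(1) The final state's coefficient on |11010> equals 0.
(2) The expectation value of ZIXZZ is 1.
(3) The final state's coefficient on |00100> equals 1/2.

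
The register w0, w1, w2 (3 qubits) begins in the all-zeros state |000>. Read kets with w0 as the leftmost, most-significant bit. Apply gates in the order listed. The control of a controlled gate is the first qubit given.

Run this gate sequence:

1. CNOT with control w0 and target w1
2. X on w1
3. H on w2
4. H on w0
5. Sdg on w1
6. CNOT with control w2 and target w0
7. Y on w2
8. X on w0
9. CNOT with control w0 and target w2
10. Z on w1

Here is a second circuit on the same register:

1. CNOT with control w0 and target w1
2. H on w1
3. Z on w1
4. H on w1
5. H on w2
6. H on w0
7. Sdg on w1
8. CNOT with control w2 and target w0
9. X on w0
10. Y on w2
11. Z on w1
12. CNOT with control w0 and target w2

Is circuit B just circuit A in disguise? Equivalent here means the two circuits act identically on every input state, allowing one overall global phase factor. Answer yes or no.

Yes, they are equivalent — the unitaries differ by at most a global phase.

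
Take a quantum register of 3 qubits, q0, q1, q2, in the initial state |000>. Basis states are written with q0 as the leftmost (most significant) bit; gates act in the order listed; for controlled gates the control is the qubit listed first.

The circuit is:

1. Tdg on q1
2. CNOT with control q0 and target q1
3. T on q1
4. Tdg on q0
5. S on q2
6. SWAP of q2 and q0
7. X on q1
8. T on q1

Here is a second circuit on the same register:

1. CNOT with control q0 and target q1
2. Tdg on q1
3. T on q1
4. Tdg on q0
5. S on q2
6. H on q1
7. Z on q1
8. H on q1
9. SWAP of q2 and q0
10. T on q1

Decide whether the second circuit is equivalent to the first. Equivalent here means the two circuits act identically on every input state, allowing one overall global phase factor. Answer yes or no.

No, they are not equivalent — no single phase factor reconciles the two unitaries.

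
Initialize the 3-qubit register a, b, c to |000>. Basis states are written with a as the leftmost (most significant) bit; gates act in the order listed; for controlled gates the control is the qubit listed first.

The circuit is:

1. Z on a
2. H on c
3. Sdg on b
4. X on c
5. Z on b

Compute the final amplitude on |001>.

The amplitude on |001> is sqrt(2)/2.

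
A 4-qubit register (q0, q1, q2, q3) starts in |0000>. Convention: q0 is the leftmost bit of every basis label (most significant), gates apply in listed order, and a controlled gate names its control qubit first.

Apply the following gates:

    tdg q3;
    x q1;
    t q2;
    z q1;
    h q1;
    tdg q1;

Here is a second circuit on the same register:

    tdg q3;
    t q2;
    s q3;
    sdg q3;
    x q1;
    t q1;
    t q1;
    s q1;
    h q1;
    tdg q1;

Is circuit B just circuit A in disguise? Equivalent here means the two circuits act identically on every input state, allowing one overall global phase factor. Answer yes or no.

Yes: on every input state the two circuits agree up to one overall phase factor.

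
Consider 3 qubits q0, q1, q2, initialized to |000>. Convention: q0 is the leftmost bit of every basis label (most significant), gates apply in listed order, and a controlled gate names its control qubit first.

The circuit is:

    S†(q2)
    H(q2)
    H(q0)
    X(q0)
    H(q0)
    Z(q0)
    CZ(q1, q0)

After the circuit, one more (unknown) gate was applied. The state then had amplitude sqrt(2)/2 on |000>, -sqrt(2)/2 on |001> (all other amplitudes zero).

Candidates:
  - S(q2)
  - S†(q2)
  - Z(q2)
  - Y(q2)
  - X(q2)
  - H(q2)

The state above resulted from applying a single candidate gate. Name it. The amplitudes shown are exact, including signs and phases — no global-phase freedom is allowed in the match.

The unique candidate consistent with the amplitudes is Z(q2).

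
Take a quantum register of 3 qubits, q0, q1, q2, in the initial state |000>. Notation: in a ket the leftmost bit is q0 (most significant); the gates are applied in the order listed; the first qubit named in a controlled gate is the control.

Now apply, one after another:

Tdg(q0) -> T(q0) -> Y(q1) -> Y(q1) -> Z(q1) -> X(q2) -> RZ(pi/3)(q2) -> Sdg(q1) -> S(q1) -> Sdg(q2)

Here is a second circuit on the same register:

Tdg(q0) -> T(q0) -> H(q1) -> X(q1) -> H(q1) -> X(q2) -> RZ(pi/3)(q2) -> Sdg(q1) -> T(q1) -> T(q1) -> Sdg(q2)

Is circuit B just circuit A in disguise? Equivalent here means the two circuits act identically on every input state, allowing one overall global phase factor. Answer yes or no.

Yes — the two circuits implement the same unitary up to a global phase.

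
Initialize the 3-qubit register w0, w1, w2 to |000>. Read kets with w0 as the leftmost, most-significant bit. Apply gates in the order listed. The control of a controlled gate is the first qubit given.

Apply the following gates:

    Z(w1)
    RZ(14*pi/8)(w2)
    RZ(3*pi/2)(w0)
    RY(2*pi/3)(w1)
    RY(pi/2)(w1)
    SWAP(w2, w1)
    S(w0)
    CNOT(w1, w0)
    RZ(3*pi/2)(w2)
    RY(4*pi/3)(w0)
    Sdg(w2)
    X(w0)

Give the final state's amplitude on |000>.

The final state's coefficient on |000> equals (-sqrt(6) + 3*sqrt(2))*exp(5*I*pi/8)/8.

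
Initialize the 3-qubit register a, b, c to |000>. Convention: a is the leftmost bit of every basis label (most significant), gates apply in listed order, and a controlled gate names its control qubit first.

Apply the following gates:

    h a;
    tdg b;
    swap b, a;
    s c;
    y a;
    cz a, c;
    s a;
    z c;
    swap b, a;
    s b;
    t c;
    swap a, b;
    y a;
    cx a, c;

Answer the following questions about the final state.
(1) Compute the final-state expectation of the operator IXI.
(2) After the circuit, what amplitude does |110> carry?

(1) The observable IXI averages to 1.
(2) The final state's coefficient on |110> equals 0.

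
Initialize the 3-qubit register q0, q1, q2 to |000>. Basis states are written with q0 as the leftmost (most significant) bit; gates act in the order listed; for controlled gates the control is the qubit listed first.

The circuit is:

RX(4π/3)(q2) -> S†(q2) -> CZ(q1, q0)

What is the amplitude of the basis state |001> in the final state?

The final state's coefficient on |001> equals -sqrt(3)/2.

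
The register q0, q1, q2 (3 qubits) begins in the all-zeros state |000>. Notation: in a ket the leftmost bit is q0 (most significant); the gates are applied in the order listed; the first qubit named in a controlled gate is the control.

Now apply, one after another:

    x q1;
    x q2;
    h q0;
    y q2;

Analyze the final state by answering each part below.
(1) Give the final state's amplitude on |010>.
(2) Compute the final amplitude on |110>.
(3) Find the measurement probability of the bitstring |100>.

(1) |010> carries amplitude -sqrt(2)*I/2 in the final state.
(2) The amplitude on |110> is -sqrt(2)*I/2.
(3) The probability of measuring |100> is 0.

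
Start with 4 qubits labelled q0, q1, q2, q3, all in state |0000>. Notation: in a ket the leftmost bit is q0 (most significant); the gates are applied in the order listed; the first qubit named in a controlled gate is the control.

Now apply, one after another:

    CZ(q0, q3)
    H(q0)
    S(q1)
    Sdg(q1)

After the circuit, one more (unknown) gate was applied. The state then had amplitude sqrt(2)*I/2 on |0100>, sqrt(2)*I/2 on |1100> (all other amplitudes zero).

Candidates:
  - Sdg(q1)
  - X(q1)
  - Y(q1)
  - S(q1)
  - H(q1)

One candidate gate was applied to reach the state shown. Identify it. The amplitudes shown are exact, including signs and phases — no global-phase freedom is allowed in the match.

The unique candidate consistent with the amplitudes is Y(q1).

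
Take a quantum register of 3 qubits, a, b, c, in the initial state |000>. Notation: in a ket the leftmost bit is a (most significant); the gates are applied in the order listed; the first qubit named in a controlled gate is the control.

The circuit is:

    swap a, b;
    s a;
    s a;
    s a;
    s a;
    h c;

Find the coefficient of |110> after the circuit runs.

|110> carries amplitude 0 in the final state. Key observation: steps 2-5 multiply out to the identity, so the circuit reduces to the remaining gates.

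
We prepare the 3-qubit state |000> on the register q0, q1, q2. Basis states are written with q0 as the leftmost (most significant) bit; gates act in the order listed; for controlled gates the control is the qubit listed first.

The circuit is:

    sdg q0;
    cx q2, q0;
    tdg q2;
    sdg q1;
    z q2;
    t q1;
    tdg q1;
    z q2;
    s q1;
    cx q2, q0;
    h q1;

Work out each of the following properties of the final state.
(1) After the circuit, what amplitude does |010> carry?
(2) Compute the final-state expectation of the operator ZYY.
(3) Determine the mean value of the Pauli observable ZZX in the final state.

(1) The final state's coefficient on |010> equals sqrt(2)/2. Key observation: the block from step 4 through step 9 cancels to the identity and can be dropped.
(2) In the final state, ZYY has expectation 0.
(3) The observable ZZX averages to 0.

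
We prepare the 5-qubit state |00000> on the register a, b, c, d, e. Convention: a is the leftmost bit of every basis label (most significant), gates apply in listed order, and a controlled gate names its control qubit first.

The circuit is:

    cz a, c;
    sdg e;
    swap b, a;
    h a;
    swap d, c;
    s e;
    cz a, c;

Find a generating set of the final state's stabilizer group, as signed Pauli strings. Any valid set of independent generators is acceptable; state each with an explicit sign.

The final state is stabilized by the group generated by +XIIII, +IZIII, +IIZII, +IIIZI, +IIIIZ; other independent generating sets are equally valid.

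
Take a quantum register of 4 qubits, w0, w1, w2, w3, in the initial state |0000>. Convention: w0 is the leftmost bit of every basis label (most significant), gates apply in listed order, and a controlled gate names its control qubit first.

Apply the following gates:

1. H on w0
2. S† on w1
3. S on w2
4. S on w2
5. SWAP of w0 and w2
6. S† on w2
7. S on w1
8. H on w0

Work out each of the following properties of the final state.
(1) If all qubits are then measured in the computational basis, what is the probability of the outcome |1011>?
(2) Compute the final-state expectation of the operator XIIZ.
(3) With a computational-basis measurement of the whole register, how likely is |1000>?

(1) Outcome |1011> occurs with probability 0.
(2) In the final state, XIIZ has expectation 1.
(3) A full measurement returns |1000> with probability 1/4.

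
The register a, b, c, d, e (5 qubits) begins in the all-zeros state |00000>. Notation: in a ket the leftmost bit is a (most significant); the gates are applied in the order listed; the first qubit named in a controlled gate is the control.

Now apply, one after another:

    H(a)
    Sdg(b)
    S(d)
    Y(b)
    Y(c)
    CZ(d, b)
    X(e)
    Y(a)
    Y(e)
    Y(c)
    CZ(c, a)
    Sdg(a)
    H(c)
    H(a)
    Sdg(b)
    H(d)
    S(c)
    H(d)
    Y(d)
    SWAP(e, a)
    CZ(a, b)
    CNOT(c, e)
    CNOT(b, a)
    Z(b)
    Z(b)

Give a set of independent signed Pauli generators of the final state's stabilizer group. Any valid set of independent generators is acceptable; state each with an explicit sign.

The stabilizer group can be generated by +IIXIZ, -IIZIY, -ZIIII, -IZIII, -IIIZI, among other valid generating sets.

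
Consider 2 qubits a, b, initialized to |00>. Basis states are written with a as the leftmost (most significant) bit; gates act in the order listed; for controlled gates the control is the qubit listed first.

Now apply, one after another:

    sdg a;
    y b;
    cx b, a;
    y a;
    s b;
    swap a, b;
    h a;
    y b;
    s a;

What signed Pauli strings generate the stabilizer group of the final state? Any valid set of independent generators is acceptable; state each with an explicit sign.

One valid set of independent stabilizer generators is -YI, -IZ (any independent generating set of the same group is equally correct).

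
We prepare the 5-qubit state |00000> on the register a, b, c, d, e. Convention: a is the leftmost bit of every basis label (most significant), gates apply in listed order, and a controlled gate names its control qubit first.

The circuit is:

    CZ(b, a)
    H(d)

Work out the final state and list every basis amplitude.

After the circuit, the state carries amplitude sqrt(2)/2 on |00000>, sqrt(2)/2 on |00010>, and 0 on every other basis state.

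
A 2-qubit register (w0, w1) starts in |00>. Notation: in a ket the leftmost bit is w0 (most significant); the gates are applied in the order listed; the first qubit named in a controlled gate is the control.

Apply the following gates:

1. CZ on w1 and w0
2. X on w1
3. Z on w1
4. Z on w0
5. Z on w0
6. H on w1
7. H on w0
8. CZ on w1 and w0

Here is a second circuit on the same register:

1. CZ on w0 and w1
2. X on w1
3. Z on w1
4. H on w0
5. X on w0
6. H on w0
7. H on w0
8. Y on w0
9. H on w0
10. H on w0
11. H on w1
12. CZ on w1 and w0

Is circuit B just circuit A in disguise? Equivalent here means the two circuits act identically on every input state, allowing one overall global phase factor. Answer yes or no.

No — the two circuits implement different unitaries, even allowing a global phase.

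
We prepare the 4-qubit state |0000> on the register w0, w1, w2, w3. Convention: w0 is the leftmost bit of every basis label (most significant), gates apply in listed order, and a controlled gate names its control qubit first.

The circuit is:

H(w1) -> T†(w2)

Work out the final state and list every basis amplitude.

The final amplitudes are sqrt(2)/2 on |0000>, sqrt(2)/2 on |0100>, and 0 on every other basis state.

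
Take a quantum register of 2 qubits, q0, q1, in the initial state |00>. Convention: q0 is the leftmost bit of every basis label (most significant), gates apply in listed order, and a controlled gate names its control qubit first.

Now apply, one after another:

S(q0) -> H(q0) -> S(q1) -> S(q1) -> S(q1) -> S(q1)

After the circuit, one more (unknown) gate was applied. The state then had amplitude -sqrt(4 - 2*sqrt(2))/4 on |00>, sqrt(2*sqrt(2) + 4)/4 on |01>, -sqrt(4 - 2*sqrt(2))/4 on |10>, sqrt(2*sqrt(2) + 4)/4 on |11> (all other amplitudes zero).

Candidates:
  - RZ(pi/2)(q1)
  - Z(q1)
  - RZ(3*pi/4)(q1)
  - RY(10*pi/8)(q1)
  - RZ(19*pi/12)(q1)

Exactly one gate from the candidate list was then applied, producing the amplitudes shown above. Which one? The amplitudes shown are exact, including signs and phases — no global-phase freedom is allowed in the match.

It was RY(10*pi/8)(q1) that produced the state shown. Key observation: steps 3-6 multiply out to the identity, so the circuit reduces to the remaining gates.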